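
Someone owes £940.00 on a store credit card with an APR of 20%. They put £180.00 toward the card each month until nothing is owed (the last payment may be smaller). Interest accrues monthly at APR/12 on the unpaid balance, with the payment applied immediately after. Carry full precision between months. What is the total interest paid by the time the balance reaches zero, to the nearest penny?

Monthly rate r = 20%/12 = 1.66667% = 0.0166667.
Payoff takes n = ⌈−ln(1 − rB₀/P)/ln(1+r)⌉ = ⌈5.509⌉ = 6 payments; the last is £91.99.
Total paid = 5·£180.00 + £91.99 = £991.99.
Total interest = total paid − principal = £991.99 − £940.00 = £51.99.

£51.99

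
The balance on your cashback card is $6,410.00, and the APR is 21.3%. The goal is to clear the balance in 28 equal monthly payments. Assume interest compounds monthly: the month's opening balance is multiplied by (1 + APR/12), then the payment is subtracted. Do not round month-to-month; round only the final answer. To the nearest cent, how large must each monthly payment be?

$292.50

Monthly rate r = 21.3%/12 = 1.775% = 0.01775.
Level-payment amortization: P = B₀·r / (1 − (1+r)^(−n)) = 6410.00·0.01775 / (1 − 1.01775^(−28)).
Denominator 1 − (1+r)^(−28) = 0.388989195.
P = 113.778 / 0.388989195 ≈ 292.50.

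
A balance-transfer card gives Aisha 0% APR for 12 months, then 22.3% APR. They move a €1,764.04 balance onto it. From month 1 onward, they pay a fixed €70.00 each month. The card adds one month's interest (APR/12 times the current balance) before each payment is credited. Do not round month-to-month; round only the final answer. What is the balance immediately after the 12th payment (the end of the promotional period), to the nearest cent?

€924.04

Promo months 1–12 at r₀ = 0%/12 = 0; months 13+ at r₁ = 22.3%/12 = 0.0185833.
After month 12 (no interest yet): B = €1,764.04 − 12·€70.00 = €924.04.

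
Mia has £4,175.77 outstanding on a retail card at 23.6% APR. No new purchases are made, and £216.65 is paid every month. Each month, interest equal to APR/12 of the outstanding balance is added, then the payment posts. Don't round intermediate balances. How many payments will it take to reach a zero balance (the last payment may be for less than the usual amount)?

25 months

Monthly rate r = 23.6%/12 = 1.96667% = 0.0196667.
Recurrence: B ← B·(1+r) − £216.65.
Month 1: interest £82.12; balance after payment £4,041.24.
Month 2: interest £79.48; balance after payment £3,904.07.
Closed form: n = −ln(1 − rB₀/P)/ln(1+r) = −ln(0.62094)/ln(1.01967) ≈ 24.467, so the balance reaches zero during payment 25.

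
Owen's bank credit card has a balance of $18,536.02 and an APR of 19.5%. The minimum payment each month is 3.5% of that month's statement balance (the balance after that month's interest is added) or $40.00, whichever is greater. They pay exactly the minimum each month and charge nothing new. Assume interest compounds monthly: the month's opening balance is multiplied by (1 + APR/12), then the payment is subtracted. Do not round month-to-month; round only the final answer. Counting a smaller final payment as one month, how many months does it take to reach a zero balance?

Monthly rate r = 19.5%/12 = 1.625% = 0.01625.
While 3.5% of the post-interest balance exceeds $40.00, each month B ← (B·(1+r))·(1 − 0.035), i.e. B shrinks by the factor (1+r)·0.965 = 0.98068.
This holds for months 1–144. Entering month 145 the balance is $1,116.94; 3.5% of the post-interest balance is now below $40.00, so the flat $40.00 minimum applies from here.
From month 145 a fixed $40.00 at rate r clears $1,116.94 in 38 more payments. Total: 144 + 38 = 182 months.

182 months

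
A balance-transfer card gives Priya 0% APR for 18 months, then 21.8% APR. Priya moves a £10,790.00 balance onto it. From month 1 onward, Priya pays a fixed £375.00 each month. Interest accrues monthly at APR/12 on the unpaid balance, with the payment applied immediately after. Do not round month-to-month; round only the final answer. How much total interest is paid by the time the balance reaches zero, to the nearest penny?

Promo months 1–18 at r₀ = 0%/12 = 0; months 19+ at r₁ = 21.8%/12 = 0.0181667.
After month 18 (no interest yet): B = £10,790.00 − 18·£375.00 = £4,040.00.
Then at r₁ with £375.00/mo: n₂ = −ln(1 − r₁·B/P)/ln(1+r₁) ≈ 12.10 → 13 more payments.
Total paid = 30·£375.00 + £36.93 = £11,286.93; interest = £11,286.93 − £10,790.00 = £496.93.

£496.93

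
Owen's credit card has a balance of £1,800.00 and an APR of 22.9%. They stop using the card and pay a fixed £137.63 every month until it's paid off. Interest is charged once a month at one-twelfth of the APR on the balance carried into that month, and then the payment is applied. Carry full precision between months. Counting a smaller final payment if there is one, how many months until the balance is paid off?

Monthly rate r = 22.9%/12 = 1.90833% = 0.0190833.
Recurrence: B ← B·(1+r) − £137.63.
Month 1: interest £34.35; balance after payment £1,696.72.
Month 2: interest £32.38; balance after payment £1,591.47.
Closed form: n = −ln(1 − rB₀/P)/ln(1+r) = −ln(0.75042)/ln(1.01908) ≈ 15.189, so the balance reaches zero during payment 16.

16 payments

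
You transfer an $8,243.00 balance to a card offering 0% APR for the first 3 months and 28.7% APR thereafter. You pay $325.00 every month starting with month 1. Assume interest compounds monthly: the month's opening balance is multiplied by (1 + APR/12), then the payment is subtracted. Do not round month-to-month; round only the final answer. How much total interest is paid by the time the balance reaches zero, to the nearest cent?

$3,257.65

Promo months 1–3 at r₀ = 0%/12 = 0; months 4+ at r₁ = 28.7%/12 = 0.0239167.
After month 3 (no interest yet): B = $8,243.00 − 3·$325.00 = $7,268.00.
Then at r₁ with $325.00/mo: n₂ = −ln(1 − r₁·B/P)/ln(1+r₁) ≈ 32.38 → 33 more payments.
Total paid = 35·$325.00 + $125.65 = $11,500.65; interest = $11,500.65 − $8,243.00 = $3,257.65.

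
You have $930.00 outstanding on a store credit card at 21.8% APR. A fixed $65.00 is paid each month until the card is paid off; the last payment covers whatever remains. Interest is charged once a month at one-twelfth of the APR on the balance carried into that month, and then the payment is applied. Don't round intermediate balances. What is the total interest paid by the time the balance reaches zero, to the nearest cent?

$156.85

Monthly rate r = 21.8%/12 = 1.81667% = 0.0181667.
Payoff takes n = ⌈−ln(1 − rB₀/P)/ln(1+r)⌉ = ⌈16.719⌉ = 17 payments; the last is $46.85.
Total paid = 16·$65.00 + $46.85 = $1,086.85.
Total interest = total paid − principal = $1,086.85 − $930.00 = $156.85.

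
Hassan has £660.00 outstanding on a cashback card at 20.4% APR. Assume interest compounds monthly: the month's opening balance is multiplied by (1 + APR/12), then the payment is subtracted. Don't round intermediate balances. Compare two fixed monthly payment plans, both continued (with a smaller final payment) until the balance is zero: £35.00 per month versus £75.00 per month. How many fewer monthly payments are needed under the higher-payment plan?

13 fewer payments

Monthly rate r = 20.4%/12 = 1.7% = 0.017.
At £35.00/mo: n = ⌈−ln(1 − rB₀/P)/ln(1+r)⌉ = 23 payments (last £32.51); total interest = total paid − £660.00 = £142.51.
At £75.00/mo: 10 payments (last £46.13); total interest £61.13.
Payments saved = 23 − 10 = 13.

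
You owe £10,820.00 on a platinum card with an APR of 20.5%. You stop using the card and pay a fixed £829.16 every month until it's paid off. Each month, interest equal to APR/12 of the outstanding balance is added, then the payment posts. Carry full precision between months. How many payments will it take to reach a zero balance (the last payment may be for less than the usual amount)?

Monthly rate r = 20.5%/12 = 1.70833% = 0.0170833.
Recurrence: B ← B·(1+r) − £829.16.
Month 1: interest £184.84; balance after payment £10,175.68.
Month 2: interest £173.83; balance after payment £9,520.36.
Closed form: n = −ln(1 − rB₀/P)/ln(1+r) = −ln(0.77707)/ln(1.01708) ≈ 14.890, so the balance reaches zero during payment 15.

15 payments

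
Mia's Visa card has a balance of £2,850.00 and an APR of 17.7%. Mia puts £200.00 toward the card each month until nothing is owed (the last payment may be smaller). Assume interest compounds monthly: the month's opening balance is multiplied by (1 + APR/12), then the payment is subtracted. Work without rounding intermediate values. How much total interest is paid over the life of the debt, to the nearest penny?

Monthly rate r = 17.7%/12 = 1.475% = 0.01475.
Payoff takes n = ⌈−ln(1 − rB₀/P)/ln(1+r)⌉ = ⌈16.115⌉ = 17 payments; the last is £23.14.
Total paid = 16·£200.00 + £23.14 = £3,223.14.
Total interest = total paid − principal = £3,223.14 − £2,850.00 = £373.14.

£373.14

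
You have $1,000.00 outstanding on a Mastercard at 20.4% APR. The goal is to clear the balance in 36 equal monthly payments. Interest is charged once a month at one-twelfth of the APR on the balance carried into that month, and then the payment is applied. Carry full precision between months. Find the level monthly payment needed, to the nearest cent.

$37.37

Monthly rate r = 20.4%/12 = 1.7% = 0.017.
Level-payment amortization: P = B₀·r / (1 − (1+r)^(−n)) = 1000.00·0.017 / (1 − 1.017^(−36)).
Denominator 1 − (1+r)^(−36) = 0.454938264.
P = 17 / 0.454938264 ≈ 37.37.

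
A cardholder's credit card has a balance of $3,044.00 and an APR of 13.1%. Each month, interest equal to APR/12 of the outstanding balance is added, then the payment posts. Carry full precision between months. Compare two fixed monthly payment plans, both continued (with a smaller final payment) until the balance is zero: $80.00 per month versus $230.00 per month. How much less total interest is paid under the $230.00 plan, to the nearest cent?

$649.40

Monthly rate r = 13.1%/12 = 1.09167% = 0.0109167.
At $80.00/mo: n = ⌈−ln(1 − rB₀/P)/ln(1+r)⌉ = 50 payments (last $35.28); total interest = total paid − $3,044.00 = $911.28.
At $230.00/mo: 15 payments (last $85.88); total interest $261.88.
Interest saved = $911.28 − $261.88 = $649.40.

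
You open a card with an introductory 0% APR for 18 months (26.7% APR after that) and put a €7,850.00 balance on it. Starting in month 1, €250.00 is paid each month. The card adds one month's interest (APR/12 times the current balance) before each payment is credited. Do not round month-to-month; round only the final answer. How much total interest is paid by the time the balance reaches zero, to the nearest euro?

Promo months 1–18 at r₀ = 0%/12 = 0; months 19+ at r₁ = 26.7%/12 = 0.02225.
After month 18 (no interest yet): B = €7,850.00 − 18·€250.00 = €3,350.00.
Then at r₁ with €250.00/mo: n₂ = −ln(1 − r₁·B/P)/ln(1+r₁) ≈ 16.09 → 17 more payments.
Total paid = 34·€250.00 + €22.24 = €8,522.24; interest = €8,522.24 − €7,850.00 = €672.24.

€672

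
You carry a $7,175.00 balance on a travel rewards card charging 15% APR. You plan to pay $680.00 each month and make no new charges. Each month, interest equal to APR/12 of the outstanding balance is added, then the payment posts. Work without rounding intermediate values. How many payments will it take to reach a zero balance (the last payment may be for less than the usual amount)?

12 months

Monthly rate r = 15%/12 = 1.25% = 0.0125.
Recurrence: B ← B·(1+r) − $680.00.
Month 1: interest $89.69; balance after payment $6,584.69.
Month 2: interest $82.31; balance after payment $5,987.00.
Closed form: n = −ln(1 − rB₀/P)/ln(1+r) = −ln(0.86811)/ln(1.0125) ≈ 11.386, so the balance reaches zero during payment 12.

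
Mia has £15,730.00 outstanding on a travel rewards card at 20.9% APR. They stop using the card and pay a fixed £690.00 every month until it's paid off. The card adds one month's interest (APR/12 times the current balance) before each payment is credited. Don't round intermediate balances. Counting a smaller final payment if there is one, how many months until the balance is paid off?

Monthly rate r = 20.9%/12 = 1.74167% = 0.0174167.
Recurrence: B ← B·(1+r) − £690.00.
Month 1: interest £273.96; balance after payment £15,313.96.
Month 2: interest £266.72; balance after payment £14,890.68.
Closed form: n = −ln(1 − rB₀/P)/ln(1+r) = −ln(0.60295)/ln(1.01742) ≈ 29.300, so the balance reaches zero during payment 30.

30 payments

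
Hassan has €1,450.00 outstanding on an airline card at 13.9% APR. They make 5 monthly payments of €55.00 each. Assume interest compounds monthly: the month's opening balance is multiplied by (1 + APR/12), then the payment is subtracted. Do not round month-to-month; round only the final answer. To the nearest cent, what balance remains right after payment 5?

€1,254.50

Monthly rate r = 13.9%/12 = 1.15833% = 0.0115833.
Each month: B ← B·(1+r) − €55.00.
Month 1: interest €16.80; balance after payment €1,411.80.
Month 2: interest €16.35; balance after payment €1,373.15.
Month 3: interest €15.91; balance after payment €1,334.05.
Month 4: interest €15.45; balance after payment €1,294.51.
Month 5: interest €14.99; balance after payment €1,254.50.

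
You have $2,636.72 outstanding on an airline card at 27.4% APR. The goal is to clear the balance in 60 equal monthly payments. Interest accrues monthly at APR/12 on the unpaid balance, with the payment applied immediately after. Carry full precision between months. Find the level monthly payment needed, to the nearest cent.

Monthly rate r = 27.4%/12 = 2.28333% = 0.0228333.
Level-payment amortization: P = B₀·r / (1 − (1+r)^(−n)) = 2636.72·0.0228333 / (1 − 1.02283^(−60)).
Denominator 1 − (1+r)^(−60) = 0.741947764.
P = 60.2051 / 0.741947764 ≈ 81.14.

$81.14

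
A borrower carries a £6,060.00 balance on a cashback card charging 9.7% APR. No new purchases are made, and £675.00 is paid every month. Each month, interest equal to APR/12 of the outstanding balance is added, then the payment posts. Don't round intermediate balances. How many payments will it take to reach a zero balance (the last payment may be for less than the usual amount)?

Monthly rate r = 9.7%/12 = 0.808333% = 0.00808333.
Recurrence: B ← B·(1+r) − £675.00.
Month 1: interest £48.98; balance after payment £5,433.98.
Month 2: interest £43.92; balance after payment £4,802.91.
Closed form: n = −ln(1 − rB₀/P)/ln(1+r) = −ln(0.92743)/ln(1.00808) ≈ 9.358, so the balance reaches zero during payment 10.

10 months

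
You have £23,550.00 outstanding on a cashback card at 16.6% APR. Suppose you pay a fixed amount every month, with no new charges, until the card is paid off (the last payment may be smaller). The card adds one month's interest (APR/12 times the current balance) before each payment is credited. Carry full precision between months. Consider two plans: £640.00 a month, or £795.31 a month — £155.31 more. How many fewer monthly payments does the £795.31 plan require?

Monthly rate r = 16.6%/12 = 1.38333% = 0.0138333.
At £640.00/mo: n = ⌈−ln(1 − rB₀/P)/ln(1+r)⌉ = 52 payments (last £498.93); total interest = total paid − £23,550.00 = £9,588.93.
At £795.31/mo: 39 payments (last £286.37); total interest £6,958.15.
Payments saved = 52 − 39 = 13.

13 fewer payments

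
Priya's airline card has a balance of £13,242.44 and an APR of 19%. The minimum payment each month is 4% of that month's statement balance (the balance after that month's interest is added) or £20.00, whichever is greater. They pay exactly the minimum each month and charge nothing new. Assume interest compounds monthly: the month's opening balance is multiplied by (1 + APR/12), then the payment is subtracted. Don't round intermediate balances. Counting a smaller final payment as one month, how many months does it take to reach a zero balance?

Monthly rate r = 19%/12 = 1.58333% = 0.0158333.
While 4% of the post-interest balance exceeds £20.00, each month B ← (B·(1+r))·(1 − 0.04), i.e. B shrinks by the factor (1+r)·0.96 = 0.9752.
This holds for months 1–132. Entering month 133 the balance is £481.21; 4% of the post-interest balance is now below £20.00, so the flat £20.00 minimum applies from here.
From month 133 a fixed £20.00 at rate r clears £481.21 in 31 more payments. Total: 132 + 31 = 163 months.

163 months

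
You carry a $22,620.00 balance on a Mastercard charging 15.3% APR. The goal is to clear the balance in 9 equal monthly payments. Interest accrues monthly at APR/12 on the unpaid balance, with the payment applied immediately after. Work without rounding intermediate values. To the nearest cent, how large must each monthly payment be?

$2,676.26

Monthly rate r = 15.3%/12 = 1.275% = 0.01275.
Level-payment amortization: P = B₀·r / (1 − (1+r)^(−n)) = 22620.00·0.01275 / (1 − 1.01275^(−9)).
Denominator 1 − (1+r)^(−9) = 0.107764018.
P = 288.405 / 0.107764018 ≈ 2676.26.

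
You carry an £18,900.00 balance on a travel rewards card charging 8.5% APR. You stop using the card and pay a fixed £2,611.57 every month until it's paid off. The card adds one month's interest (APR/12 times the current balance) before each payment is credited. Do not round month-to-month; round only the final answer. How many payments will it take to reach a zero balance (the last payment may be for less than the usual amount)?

Monthly rate r = 8.5%/12 = 0.708333% = 0.00708333.
Recurrence: B ← B·(1+r) − £2,611.57.
Month 1: interest £133.88; balance after payment £16,422.31.
Month 2: interest £116.32; balance after payment £13,927.06.
Closed form: n = −ln(1 − rB₀/P)/ln(1+r) = −ln(0.94874)/ln(1.00708) ≈ 7.455, so the balance reaches zero during payment 8.

8 payments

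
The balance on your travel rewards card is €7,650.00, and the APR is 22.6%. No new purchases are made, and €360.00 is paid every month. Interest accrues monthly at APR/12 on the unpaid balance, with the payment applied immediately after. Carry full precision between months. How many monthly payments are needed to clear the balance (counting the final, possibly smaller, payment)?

Monthly rate r = 22.6%/12 = 1.88333% = 0.0188333.
Recurrence: B ← B·(1+r) − €360.00.
Month 1: interest €144.08; balance after payment €7,434.07.
Month 2: interest €140.01; balance after payment €7,214.08.
Closed form: n = −ln(1 − rB₀/P)/ln(1+r) = −ln(0.59979)/ln(1.01883) ≈ 27.397, so the balance reaches zero during payment 28.

28 months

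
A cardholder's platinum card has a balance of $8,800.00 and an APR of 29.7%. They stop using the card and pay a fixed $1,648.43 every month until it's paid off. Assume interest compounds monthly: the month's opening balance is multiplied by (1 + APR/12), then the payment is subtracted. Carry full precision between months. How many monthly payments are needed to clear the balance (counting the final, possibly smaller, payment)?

Monthly rate r = 29.7%/12 = 2.475% = 0.02475.
Recurrence: B ← B·(1+r) − $1,648.43.
Month 1: interest $217.80; balance after payment $7,369.37.
Month 2: interest $182.39; balance after payment $5,903.33.
Month 3: interest $146.11; balance after payment $4,401.01.
Month 4: interest $108.92; balance after payment $2,861.50.
Month 5: interest $70.82; balance after payment $1,283.90.
Month 6: interest $31.78; balance after payment $0.00.

6 months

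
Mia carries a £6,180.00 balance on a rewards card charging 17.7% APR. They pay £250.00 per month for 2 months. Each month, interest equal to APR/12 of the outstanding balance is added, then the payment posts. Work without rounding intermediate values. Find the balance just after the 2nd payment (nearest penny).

£5,859.97

Monthly rate r = 17.7%/12 = 1.475% = 0.01475.
Each month: B ← B·(1+r) − £250.00.
Month 1: interest £91.16; balance after payment £6,021.15.
Month 2: interest £88.81; balance after payment £5,859.97.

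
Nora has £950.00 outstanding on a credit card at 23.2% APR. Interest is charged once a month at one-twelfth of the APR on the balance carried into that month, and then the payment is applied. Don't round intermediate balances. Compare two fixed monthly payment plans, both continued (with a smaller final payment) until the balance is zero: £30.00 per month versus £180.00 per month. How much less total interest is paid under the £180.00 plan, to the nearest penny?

£472.12

Monthly rate r = 23.2%/12 = 1.93333% = 0.0193333.
At £30.00/mo: n = ⌈−ln(1 − rB₀/P)/ln(1+r)⌉ = 50 payments (last £14.22); total interest = total paid − £950.00 = £534.22.
At £180.00/mo: 6 payments (last £112.10); total interest £62.10.
Interest saved = £534.22 − £62.10 = £472.12.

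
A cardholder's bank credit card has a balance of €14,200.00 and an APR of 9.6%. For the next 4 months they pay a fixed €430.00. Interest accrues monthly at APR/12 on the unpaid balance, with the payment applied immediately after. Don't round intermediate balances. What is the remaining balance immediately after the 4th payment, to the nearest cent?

€12,919.13

Monthly rate r = 9.6%/12 = 0.8% = 0.008.
Each month: B ← B·(1+r) − €430.00.
Month 1: interest €113.60; balance after payment €13,883.60.
Month 2: interest €111.07; balance after payment €13,564.67.
Month 3: interest €108.52; balance after payment €13,243.19.
Month 4: interest €105.95; balance after payment €12,919.13.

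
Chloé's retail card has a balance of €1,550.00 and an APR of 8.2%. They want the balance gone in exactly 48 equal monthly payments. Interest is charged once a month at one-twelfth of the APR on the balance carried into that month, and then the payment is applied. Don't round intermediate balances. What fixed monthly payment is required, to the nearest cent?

Monthly rate r = 8.2%/12 = 0.683333% = 0.00683333.
Level-payment amortization: P = B₀·r / (1 − (1+r)^(−n)) = 1550.00·0.00683333 / (1 − 1.00683^(−48)).
Denominator 1 − (1+r)^(−48) = 0.278832904.
P = 10.5917 / 0.278832904 ≈ 37.99.

€37.99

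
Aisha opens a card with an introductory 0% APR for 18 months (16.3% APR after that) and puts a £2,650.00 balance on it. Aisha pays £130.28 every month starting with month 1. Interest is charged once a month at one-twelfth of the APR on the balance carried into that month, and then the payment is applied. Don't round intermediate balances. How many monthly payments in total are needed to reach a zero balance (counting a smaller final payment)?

Promo months 1–18 at r₀ = 0%/12 = 0; months 19+ at r₁ = 16.3%/12 = 0.0135833.
After month 18 (no interest yet): B = £2,650.00 − 18·£130.28 = £304.96.
Then at r₁ with £130.28/mo: n₂ = −ln(1 − r₁·B/P)/ln(1+r₁) ≈ 2.39 → 3 more payments.

21 months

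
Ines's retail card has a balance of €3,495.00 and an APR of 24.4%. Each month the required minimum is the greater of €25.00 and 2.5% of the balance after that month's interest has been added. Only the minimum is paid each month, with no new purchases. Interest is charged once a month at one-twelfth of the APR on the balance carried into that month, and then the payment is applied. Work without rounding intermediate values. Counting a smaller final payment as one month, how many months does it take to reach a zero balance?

Monthly rate r = 24.4%/12 = 2.03333% = 0.0203333.
While 2.5% of the post-interest balance exceeds €25.00, each month B ← (B·(1+r))·(1 − 0.025), i.e. B shrinks by the factor (1+r)·0.975 = 0.99482.
This holds for months 1–246. Entering month 247 the balance is €975.29; 2.5% of the post-interest balance is now below €25.00, so the flat €25.00 minimum applies from here.
From month 247 a fixed €25.00 at rate r clears €975.29 in 79 more payments. Total: 246 + 79 = 325 months.

325 months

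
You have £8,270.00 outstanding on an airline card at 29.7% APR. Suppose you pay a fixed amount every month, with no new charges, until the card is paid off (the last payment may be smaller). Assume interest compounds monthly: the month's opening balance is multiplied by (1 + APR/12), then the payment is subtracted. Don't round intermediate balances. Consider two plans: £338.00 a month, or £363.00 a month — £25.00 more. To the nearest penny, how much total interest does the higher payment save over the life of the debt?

Monthly rate r = 29.7%/12 = 2.475% = 0.02475.
At £338.00/mo: n = ⌈−ln(1 − rB₀/P)/ln(1+r)⌉ = 39 payments (last £17.66); total interest = total paid − £8,270.00 = £4,591.66.
At £363.00/mo: 34 payments (last £341.65); total interest £4,050.65.
Interest saved = £4,591.66 − £4,050.65 = £541.01.

£541.01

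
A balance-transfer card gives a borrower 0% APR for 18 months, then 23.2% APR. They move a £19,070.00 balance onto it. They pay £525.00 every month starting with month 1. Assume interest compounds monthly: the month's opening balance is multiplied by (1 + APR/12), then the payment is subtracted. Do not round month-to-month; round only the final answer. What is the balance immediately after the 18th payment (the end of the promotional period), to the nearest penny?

£9,620.00

Promo months 1–18 at r₀ = 0%/12 = 0; months 19+ at r₁ = 23.2%/12 = 0.0193333.
After month 18 (no interest yet): B = £19,070.00 − 18·£525.00 = £9,620.00.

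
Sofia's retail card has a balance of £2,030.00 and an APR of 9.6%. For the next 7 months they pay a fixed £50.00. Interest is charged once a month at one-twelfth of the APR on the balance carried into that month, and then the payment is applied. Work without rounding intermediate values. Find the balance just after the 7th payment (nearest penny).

£1,787.93

Monthly rate r = 9.6%/12 = 0.8% = 0.008.
Each month: B ← B·(1+r) − £50.00.
Month 1: interest £16.24; balance after payment £1,996.24.
Month 2: interest £15.97; balance after payment £1,962.21.
Month 3: interest £15.70; balance after payment £1,927.91.
Month 4: interest £15.42; balance after payment £1,893.33.
Month 5: interest £15.15; balance after payment £1,858.48.
Month 6: interest £14.87; balance after payment £1,823.35.
Month 7: interest £14.59; balance after payment £1,787.93.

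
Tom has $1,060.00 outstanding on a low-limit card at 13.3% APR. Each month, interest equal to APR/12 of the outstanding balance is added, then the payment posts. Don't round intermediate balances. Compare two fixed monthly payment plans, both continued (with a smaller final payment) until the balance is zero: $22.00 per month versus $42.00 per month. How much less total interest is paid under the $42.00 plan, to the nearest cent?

$273.82

Monthly rate r = 13.3%/12 = 1.10833% = 0.0110833.
At $22.00/mo: n = ⌈−ln(1 − rB₀/P)/ln(1+r)⌉ = 70 payments (last $6.13); total interest = total paid − $1,060.00 = $464.13.
At $42.00/mo: 30 payments (last $32.31); total interest $190.31.
Interest saved = $464.13 − $190.31 = $273.82.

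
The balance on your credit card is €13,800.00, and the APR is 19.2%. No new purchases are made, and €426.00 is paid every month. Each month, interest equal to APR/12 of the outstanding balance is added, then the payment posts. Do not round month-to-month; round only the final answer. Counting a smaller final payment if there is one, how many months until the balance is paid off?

47 months

Monthly rate r = 19.2%/12 = 1.6% = 0.016.
Recurrence: B ← B·(1+r) − €426.00.
Month 1: interest €220.80; balance after payment €13,594.80.
Month 2: interest €217.52; balance after payment €13,386.32.
Closed form: n = −ln(1 − rB₀/P)/ln(1+r) = −ln(0.48169)/ln(1.016) ≈ 46.018, so the balance reaches zero during payment 47.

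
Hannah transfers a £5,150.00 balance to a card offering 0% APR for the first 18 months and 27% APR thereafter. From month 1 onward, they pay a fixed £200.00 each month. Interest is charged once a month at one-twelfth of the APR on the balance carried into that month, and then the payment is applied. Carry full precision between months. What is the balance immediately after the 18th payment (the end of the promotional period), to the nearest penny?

Promo months 1–18 at r₀ = 0%/12 = 0; months 19+ at r₁ = 27%/12 = 0.0225.
After month 18 (no interest yet): B = £5,150.00 − 18·£200.00 = £1,550.00.

£1,550.00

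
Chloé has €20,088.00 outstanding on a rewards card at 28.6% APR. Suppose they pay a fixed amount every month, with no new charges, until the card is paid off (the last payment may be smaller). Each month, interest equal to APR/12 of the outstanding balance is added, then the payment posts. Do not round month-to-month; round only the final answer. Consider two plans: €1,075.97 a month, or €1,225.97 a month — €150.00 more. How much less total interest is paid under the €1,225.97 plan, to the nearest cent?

€1,120.83

Monthly rate r = 28.6%/12 = 2.38333% = 0.0238333.
At €1,075.97/mo: n = ⌈−ln(1 − rB₀/P)/ln(1+r)⌉ = 25 payments (last €1,070.19); total interest = total paid − €20,088.00 = €6,805.47.
At €1,225.97/mo: 22 payments (last €27.27); total interest €5,684.64.
Interest saved = €6,805.47 − €5,684.64 = €1,120.83.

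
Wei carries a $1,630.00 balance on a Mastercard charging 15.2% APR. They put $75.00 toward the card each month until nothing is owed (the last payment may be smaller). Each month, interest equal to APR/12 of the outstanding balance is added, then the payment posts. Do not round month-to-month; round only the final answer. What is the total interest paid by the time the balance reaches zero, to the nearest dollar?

Monthly rate r = 15.2%/12 = 1.26667% = 0.0126667.
Payoff takes n = ⌈−ln(1 − rB₀/P)/ln(1+r)⌉ = ⌈25.580⌉ = 26 payments; the last is $43.64.
Total paid = 25·$75.00 + $43.64 = $1,918.64.
Total interest = total paid − principal = $1,918.64 − $1,630.00 = $288.64.

$289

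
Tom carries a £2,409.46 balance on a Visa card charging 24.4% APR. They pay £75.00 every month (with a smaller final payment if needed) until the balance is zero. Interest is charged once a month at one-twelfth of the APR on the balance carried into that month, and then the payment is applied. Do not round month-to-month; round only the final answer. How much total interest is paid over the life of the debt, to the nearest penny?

Monthly rate r = 24.4%/12 = 2.03333% = 0.0203333.
Payoff takes n = ⌈−ln(1 − rB₀/P)/ln(1+r)⌉ = ⌈52.615⌉ = 53 payments; the last is £46.27.
Total paid = 52·£75.00 + £46.27 = £3,946.27.
Total interest = total paid − principal = £3,946.27 − £2,409.46 = £1,536.81.

£1,536.81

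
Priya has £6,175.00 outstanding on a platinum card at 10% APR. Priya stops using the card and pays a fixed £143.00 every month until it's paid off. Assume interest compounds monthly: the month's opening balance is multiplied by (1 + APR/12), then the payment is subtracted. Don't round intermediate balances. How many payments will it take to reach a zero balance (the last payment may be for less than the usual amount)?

Monthly rate r = 10%/12 = 0.833333% = 0.00833333.
Recurrence: B ← B·(1+r) − £143.00.
Month 1: interest £51.46; balance after payment £6,083.46.
Month 2: interest £50.70; balance after payment £5,991.15.
Closed form: n = −ln(1 − rB₀/P)/ln(1+r) = −ln(0.64015)/ln(1.00833) ≈ 53.749, so the balance reaches zero during payment 54.

54 months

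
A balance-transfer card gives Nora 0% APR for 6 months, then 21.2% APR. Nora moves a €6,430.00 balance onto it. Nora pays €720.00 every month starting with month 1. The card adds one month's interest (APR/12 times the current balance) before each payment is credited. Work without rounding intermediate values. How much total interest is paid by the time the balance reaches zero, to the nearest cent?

Promo months 1–6 at r₀ = 0%/12 = 0; months 7+ at r₁ = 21.2%/12 = 0.0176667.
After month 6 (no interest yet): B = €6,430.00 − 6·€720.00 = €2,110.00.
Then at r₁ with €720.00/mo: n₂ = −ln(1 − r₁·B/P)/ln(1+r₁) ≈ 3.04 → 4 more payments.
Total paid = 9·€720.00 + €25.88 = €6,505.88; interest = €6,505.88 − €6,430.00 = €75.88.

€75.88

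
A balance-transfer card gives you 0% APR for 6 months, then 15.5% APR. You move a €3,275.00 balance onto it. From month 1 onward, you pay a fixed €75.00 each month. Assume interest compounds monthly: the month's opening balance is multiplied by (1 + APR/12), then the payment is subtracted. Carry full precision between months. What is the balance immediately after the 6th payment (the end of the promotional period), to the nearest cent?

€2,825.00

Promo months 1–6 at r₀ = 0%/12 = 0; months 7+ at r₁ = 15.5%/12 = 0.0129167.
After month 6 (no interest yet): B = €3,275.00 − 6·€75.00 = €2,825.00.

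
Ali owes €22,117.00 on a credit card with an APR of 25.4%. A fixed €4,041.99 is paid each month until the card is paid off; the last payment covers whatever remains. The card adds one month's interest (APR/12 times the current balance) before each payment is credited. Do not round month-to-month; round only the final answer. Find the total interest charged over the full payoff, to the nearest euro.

€1,642

Monthly rate r = 25.4%/12 = 2.11667% = 0.0211667.
Payoff takes n = ⌈−ln(1 − rB₀/P)/ln(1+r)⌉ = ⌈5.877⌉ = 6 payments; the last is €3,548.68.
Total paid = 5·€4,041.99 + €3,548.68 = €23,758.63.
Total interest = total paid − principal = €23,758.63 − €22,117.00 = €1,641.63.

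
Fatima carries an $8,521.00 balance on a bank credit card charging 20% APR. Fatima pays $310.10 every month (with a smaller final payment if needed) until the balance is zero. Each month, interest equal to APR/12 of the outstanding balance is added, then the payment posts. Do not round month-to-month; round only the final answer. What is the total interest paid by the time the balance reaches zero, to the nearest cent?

Monthly rate r = 20%/12 = 1.66667% = 0.0166667.
Payoff takes n = ⌈−ln(1 − rB₀/P)/ln(1+r)⌉ = ⌈37.051⌉ = 38 payments; the last is $16.09.
Total paid = 37·$310.10 + $16.09 = $11,489.79.
Total interest = total paid − principal = $11,489.79 − $8,521.00 = $2,968.79.

$2,968.79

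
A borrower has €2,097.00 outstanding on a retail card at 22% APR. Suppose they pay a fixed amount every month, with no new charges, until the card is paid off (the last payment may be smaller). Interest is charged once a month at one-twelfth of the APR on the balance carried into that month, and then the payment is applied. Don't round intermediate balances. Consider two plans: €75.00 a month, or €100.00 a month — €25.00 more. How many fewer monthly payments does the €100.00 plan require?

13 fewer payments

Monthly rate r = 22%/12 = 1.83333% = 0.0183333.
At €75.00/mo: n = ⌈−ln(1 − rB₀/P)/ln(1+r)⌉ = 40 payments (last €42.05); total interest = total paid − €2,097.00 = €870.05.
At €100.00/mo: 27 payments (last €71.13); total interest €574.13.
Payments saved = 40 − 27 = 13.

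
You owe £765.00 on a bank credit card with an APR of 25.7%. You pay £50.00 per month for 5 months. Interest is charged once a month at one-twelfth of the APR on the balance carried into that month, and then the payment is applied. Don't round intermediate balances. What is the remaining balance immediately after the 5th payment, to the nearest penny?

£589.56

Monthly rate r = 25.7%/12 = 2.14167% = 0.0214167.
Each month: B ← B·(1+r) − £50.00.
Month 1: interest £16.38; balance after payment £731.38.
Month 2: interest £15.66; balance after payment £697.05.
Month 3: interest £14.93; balance after payment £661.98.
Month 4: interest £14.18; balance after payment £626.15.
Month 5: interest £13.41; balance after payment £589.56.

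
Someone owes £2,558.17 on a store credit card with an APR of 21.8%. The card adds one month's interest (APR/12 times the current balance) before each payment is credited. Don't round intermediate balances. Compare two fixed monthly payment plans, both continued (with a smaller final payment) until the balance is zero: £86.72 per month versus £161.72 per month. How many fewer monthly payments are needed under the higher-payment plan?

24 fewer payments

Monthly rate r = 21.8%/12 = 1.81667% = 0.0181667.
At £86.72/mo: n = ⌈−ln(1 − rB₀/P)/ln(1+r)⌉ = 43 payments (last £55.61); total interest = total paid − £2,558.17 = £1,139.68.
At £161.72/mo: 19 payments (last £132.51); total interest £485.30.
Payments saved = 43 − 19 = 24.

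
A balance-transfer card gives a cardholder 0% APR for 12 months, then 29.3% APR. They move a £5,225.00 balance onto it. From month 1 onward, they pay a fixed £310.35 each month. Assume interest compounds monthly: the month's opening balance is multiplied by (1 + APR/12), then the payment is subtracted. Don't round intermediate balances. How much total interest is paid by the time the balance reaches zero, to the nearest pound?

£116

Promo months 1–12 at r₀ = 0%/12 = 0; months 13+ at r₁ = 29.3%/12 = 0.0244167.
After month 12 (no interest yet): B = £5,225.00 − 12·£310.35 = £1,500.80.
Then at r₁ with £310.35/mo: n₂ = −ln(1 − r₁·B/P)/ln(1+r₁) ≈ 5.21 → 6 more payments.
Total paid = 17·£310.35 + £65.35 = £5,341.30; interest = £5,341.30 − £5,225.00 = £116.30.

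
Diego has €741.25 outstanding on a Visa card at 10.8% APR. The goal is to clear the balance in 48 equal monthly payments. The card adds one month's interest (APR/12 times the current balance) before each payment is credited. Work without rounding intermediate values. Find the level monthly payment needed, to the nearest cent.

€19.09

Monthly rate r = 10.8%/12 = 0.9% = 0.009.
Level-payment amortization: P = B₀·r / (1 − (1+r)^(−n)) = 741.25·0.009 / (1 − 1.009^(−48)).
Denominator 1 − (1+r)^(−48) = 0.349534869.
P = 6.67125 / 0.349534869 ≈ 19.09.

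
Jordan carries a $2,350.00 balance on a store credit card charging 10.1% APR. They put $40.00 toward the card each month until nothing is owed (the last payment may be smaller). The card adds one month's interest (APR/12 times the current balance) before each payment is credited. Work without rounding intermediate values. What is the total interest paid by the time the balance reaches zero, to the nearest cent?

$905.64

Monthly rate r = 10.1%/12 = 0.841667% = 0.00841667.
Payoff takes n = ⌈−ln(1 − rB₀/P)/ln(1+r)⌉ = ⌈81.390⌉ = 82 payments; the last is $15.64.
Total paid = 81·$40.00 + $15.64 = $3,255.64.
Total interest = total paid − principal = $3,255.64 − $2,350.00 = $905.64.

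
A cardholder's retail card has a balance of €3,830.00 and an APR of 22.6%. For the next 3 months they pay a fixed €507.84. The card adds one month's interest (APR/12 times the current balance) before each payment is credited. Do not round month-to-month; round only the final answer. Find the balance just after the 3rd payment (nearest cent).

€2,498.10

Monthly rate r = 22.6%/12 = 1.88333% = 0.0188333.
Each month: B ← B·(1+r) − €507.84.
Month 1: interest €72.13; balance after payment €3,394.29.
Month 2: interest €63.93; balance after payment €2,950.38.
Month 3: interest €55.57; balance after payment €2,498.10.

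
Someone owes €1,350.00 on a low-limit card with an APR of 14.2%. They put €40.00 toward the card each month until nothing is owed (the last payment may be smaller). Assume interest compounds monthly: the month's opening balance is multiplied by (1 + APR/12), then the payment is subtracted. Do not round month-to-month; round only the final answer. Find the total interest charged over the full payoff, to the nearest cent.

Monthly rate r = 14.2%/12 = 1.18333% = 0.0118333.
Payoff takes n = ⌈−ln(1 − rB₀/P)/ln(1+r)⌉ = ⌈43.335⌉ = 44 payments; the last is €13.44.
Total paid = 43·€40.00 + €13.44 = €1,733.44.
Total interest = total paid − principal = €1,733.44 − €1,350.00 = €383.44.

€383.44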